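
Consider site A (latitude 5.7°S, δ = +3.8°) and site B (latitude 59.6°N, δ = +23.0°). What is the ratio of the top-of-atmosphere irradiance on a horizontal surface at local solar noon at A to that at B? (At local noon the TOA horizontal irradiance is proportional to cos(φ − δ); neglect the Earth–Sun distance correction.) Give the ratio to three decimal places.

1.229

A: cos θ_z = cos(-5.7° − (3.8°)) = 0.9863.
B: cos θ_z = cos(59.6° − (23.0°)) = 0.8028.
Ratio A/B = 0.9863 / 0.8028 = 1.2286.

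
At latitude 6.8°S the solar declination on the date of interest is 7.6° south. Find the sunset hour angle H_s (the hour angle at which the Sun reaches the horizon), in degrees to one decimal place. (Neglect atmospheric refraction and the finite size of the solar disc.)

cos H_s = −tan(-6.8°) · tan(-7.6°) = -0.0159, so H_s = arccos(-0.0159) = 90.91°.

90.9°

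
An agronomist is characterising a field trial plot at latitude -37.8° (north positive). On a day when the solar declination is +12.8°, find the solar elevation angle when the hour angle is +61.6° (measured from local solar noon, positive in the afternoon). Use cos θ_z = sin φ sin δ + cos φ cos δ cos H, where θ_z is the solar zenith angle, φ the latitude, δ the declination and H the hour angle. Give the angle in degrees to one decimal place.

cos θ_z = sin φ sin δ + cos φ cos δ cos H = (-0.6129)(0.2215) + (0.7902)(0.9751)(0.4756) = 0.2307.
θ_z = arccos(0.2307) = 76.66°, so the elevation is 90° − 76.66° = 13.34°.

13.3°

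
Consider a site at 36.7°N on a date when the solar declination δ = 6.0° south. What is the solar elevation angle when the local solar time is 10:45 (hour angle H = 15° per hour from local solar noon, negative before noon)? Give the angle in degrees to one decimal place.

Hour angle H = 15° × (10.75 − 12) = -18.75°.
With φ = 36.7°, δ = -6.0°, H = -18.75°: sin φ sin δ = -0.0625, cos φ cos δ cos H = 0.7551, so cos θ_z = 0.6926.
θ_z = arccos(0.6926) = 46.16°, so the elevation is 90° − 46.16° = 43.84°.

43.8°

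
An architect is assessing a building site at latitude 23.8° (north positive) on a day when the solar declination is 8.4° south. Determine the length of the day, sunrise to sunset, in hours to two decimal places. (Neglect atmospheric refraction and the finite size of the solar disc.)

11.50 hours

cos H_s = −tan(23.8°) · tan(-8.4°) = 0.0651, so H_s = arccos(0.0651) = 86.27°.
Day length = 2 H_s / 15° h⁻¹ = 172.54° / 15 = 11.503 h.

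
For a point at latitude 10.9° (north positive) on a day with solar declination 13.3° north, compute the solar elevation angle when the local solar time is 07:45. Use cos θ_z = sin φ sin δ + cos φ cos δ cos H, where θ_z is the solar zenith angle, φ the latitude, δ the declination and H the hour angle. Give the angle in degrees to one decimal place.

Hour angle H = 15° × (7.75 − 12) = -63.75°.
With φ = 10.9°, δ = 13.3°, H = -63.75°: sin φ sin δ = 0.0435, cos φ cos δ cos H = 0.4227, so cos θ_z = 0.4662.
θ_z = arccos(0.4662) = 62.21°, so the elevation is 90° − 62.21° = 27.79°.

27.8°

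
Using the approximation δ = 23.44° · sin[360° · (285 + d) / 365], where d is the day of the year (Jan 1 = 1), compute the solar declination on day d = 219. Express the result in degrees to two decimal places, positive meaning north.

+15.96°

360 × (285 + 219) / 365 = 497.096°; sin(497.096°) = 0.6808.
δ = 23.44 × 0.6808 = 15.958° ≈ +15.96°.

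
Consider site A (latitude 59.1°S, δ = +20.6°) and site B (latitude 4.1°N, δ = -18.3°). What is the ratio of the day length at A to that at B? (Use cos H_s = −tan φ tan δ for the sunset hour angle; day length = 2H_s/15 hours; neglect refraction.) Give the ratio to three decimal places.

0.576

A: H_s = arccos(−tan -59.1° · tan 20.6°) = 51.09°, so 2H_s/15 = 6.8120 h.
B: H_s = arccos(−tan 4.1° · tan -18.3°) = 88.64°, so 2H_s/15 = 11.8187 h.
Ratio A/B = 6.8120 / 11.8187 = 0.5764.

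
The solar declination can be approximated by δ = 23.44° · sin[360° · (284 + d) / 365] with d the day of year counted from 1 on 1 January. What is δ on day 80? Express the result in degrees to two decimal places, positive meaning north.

-0.40°

360 × (284 + 80) / 365 = 359.014°; sin(359.014°) = -0.0172.
δ = 23.44 × -0.0172 = -0.403° ≈ -0.40°.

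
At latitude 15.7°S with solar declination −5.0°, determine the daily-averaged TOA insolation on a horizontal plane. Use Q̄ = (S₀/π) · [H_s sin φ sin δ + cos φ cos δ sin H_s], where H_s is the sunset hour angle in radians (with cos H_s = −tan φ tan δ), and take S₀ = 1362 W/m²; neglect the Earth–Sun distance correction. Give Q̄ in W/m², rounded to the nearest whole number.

cos H_s = −tan(-15.7°) · tan(-5.0°) = -0.0246, so H_s = arccos(-0.0246) = 91.41°. In radians, H_s = 1.5954.
H_s sin φ sin δ = 1.5954 × -0.2706 × -0.0872 = 0.0376.
cos φ cos δ sin H_s = 0.9627 × 0.9962 × 0.9997 = 0.9588.
Q̄ = (1362/π) × (0.0376 + 0.9588) = 433.54 × 0.9964 = 431.98 W/m².

432 W/m²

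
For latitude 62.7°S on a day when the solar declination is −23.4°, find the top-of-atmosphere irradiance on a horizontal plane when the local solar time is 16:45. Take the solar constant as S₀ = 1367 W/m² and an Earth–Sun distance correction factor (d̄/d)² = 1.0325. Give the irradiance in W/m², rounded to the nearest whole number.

689 W/m²

Hour angle H = 15° × (16.75 − 12) = 71.25°.
With φ = -62.7°, δ = -23.4°, H = 71.25°: sin φ sin δ = 0.3529, cos φ cos δ cos H = 0.1353, so cos θ_z = 0.4882.
Top-of-atmosphere irradiance = S₀ (d̄/d)² cos θ_z = 1367 × 1.0325 × 0.4882 = 689.06 W/m².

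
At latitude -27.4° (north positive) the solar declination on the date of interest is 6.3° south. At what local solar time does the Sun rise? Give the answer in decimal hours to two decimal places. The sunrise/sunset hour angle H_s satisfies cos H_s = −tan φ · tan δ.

−tan φ tan δ = −(-0.5184)(-0.1104) = -0.0572; H_s = arccos(-0.0572) = 93.28°.
Sunrise is at 12 − H_s/15 = 12 − 6.219 = 5.781 h local solar time.

5.78 h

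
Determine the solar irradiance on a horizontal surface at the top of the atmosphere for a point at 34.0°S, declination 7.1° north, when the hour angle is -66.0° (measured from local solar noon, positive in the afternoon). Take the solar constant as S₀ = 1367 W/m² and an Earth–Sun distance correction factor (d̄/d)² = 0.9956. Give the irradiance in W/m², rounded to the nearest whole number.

With φ = -34.0°, δ = 7.1°, H = -66.00°: sin φ sin δ = -0.0691, cos φ cos δ cos H = 0.3346, so cos θ_z = 0.2655.
Top-of-atmosphere irradiance = S₀ (d̄/d)² cos θ_z = 1367 × 0.9956 × 0.2655 = 361.34 W/m².

361 W/m²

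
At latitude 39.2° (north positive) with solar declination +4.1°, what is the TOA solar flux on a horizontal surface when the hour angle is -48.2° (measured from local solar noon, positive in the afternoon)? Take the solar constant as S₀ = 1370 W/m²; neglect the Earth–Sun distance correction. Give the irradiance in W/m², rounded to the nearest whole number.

cos θ_z = sin φ sin δ + cos φ cos δ cos H = (0.6320)(0.0715) + (0.7749)(0.9974)(0.6665) = 0.5603.
Top-of-atmosphere irradiance = S₀ cos θ_z = 1370 × 0.5603 = 767.61 W/m².

768 W/m²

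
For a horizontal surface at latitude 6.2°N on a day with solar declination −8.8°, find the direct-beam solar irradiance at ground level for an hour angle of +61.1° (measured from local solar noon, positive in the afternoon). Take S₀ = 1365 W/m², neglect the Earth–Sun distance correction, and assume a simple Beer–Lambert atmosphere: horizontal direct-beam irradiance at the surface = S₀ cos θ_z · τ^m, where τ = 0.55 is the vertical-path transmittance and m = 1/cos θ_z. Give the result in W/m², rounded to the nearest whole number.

170 W/m²

cos θ_z = sin(6.2°) sin(-8.8°) + cos(6.2°) cos(-8.8°) cos(61.10°) = -0.0165 + 0.4748 = 0.4583.
Air mass m = 1/cos θ_z = 1/0.4583 = 2.182; τ^m = 0.55^2.182 = 0.2713.
Surface direct beam = 1365 × 0.4583 × 0.2713 = 169.72 W/m².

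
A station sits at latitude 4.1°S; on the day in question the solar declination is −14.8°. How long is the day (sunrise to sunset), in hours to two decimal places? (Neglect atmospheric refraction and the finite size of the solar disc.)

12.14 hours

cos H_s = −tan(-4.1°) · tan(-14.8°) = -0.0189, so H_s = arccos(-0.0189) = 91.08°.
Day length = 2 H_s / 15° h⁻¹ = 182.16° / 15 = 12.144 h.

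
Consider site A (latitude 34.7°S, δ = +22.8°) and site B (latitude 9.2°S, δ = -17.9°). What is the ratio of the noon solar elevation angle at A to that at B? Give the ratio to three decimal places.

A: 90° − |-34.7 − (22.8)| = 32.50°.
B: 90° − |-9.2 − (-17.9)| = 81.30°.
Ratio A/B = 32.5000 / 81.3000 = 0.3998.

0.400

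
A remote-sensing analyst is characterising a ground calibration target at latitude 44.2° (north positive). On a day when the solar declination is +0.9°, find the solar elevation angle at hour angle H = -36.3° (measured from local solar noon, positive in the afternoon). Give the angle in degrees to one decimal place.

36.1°

cos θ_z = sin(44.2°) sin(0.9°) + cos(44.2°) cos(0.9°) cos(-36.30°) = 0.0110 + 0.5777 = 0.5887.
θ_z = arccos(0.5887) = 53.94°, so the elevation is 90° − 53.94° = 36.06°.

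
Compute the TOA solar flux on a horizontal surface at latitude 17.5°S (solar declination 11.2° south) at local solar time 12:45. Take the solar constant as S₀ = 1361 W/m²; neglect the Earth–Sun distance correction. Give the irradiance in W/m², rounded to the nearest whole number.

Hour angle H = 15° × (12.75 − 12) = 11.25°.
cos θ_z = sin φ sin δ + cos φ cos δ cos H = (-0.3007)(-0.1942) + (0.9537)(0.9810)(0.9808) = 0.9760.
Top-of-atmosphere irradiance = S₀ cos θ_z = 1361 × 0.9760 = 1328.34 W/m².

1328 W/m²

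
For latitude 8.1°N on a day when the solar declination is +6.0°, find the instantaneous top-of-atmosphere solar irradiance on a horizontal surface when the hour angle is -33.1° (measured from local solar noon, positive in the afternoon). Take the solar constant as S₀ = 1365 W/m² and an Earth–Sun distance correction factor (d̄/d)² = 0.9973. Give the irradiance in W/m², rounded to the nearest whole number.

cos θ_z = sin(8.1°) sin(6.0°) + cos(8.1°) cos(6.0°) cos(-33.10°) = 0.0147 + 0.8248 = 0.8395.
Top-of-atmosphere irradiance = S₀ (d̄/d)² cos θ_z = 1365 × 0.9973 × 0.8395 = 1142.82 W/m².

1143 W/m²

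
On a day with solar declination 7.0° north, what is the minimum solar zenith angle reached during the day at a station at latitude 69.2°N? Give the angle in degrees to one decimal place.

At local solar noon the hour angle is zero, so the zenith angle is |φ − δ| = |69.2° − (7.0°)| = 62.2°.

62.2°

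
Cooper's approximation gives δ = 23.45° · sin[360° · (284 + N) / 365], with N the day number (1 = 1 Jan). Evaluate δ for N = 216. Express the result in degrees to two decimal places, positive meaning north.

360 × (284 + 216) / 365 = 493.151°; sin(493.151°) = 0.7296.
δ = 23.45 × 0.7296 = 17.109° ≈ +17.11°.

+17.11°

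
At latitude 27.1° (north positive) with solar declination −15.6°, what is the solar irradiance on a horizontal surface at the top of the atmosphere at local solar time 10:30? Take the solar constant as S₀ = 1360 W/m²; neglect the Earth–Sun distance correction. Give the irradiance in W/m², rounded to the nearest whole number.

Hour angle H = 15° × (10.5 − 12) = -22.50°.
cos θ_z = sin(27.1°) sin(-15.6°) + cos(27.1°) cos(-15.6°) cos(-22.50°) = -0.1225 + 0.7922 = 0.6697.
Top-of-atmosphere irradiance = S₀ cos θ_z = 1360 × 0.6697 = 910.79 W/m².

911 W/m²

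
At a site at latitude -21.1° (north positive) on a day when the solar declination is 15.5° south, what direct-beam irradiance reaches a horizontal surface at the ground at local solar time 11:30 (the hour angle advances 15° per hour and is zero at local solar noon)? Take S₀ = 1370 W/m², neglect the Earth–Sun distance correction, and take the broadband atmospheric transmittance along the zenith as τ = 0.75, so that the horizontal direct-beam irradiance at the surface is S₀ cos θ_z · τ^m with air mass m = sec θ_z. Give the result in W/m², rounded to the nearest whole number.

Hour angle H = 15° × (11.5 − 12) = -7.50°.
cos θ_z = sin(-21.1°) sin(-15.5°) + cos(-21.1°) cos(-15.5°) cos(-7.50°) = 0.0962 + 0.8913 = 0.9875.
Air mass m = 1/cos θ_z = 1/0.9875 = 1.013; τ^m = 0.75^1.013 = 0.7472.
Surface direct beam = 1370 × 0.9875 × 0.7472 = 1010.87 W/m².

1011 W/m²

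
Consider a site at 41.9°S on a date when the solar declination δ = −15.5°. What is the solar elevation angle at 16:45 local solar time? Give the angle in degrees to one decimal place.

24.1°

Hour angle H = 15° × (16.75 − 12) = 71.25°.
cos θ_z = sin(-41.9°) sin(-15.5°) + cos(-41.9°) cos(-15.5°) cos(71.25°) = 0.1785 + 0.2305 = 0.4090.
θ_z = arccos(0.4090) = 65.86°, so the elevation is 90° − 65.86° = 24.14°.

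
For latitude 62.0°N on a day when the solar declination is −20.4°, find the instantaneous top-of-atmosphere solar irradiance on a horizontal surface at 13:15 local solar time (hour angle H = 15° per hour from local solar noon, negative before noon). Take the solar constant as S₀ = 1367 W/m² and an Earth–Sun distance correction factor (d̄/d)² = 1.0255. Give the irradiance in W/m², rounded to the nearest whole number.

Hour angle H = 15° × (13.25 − 12) = 18.75°.
With φ = 62.0°, δ = -20.4°, H = 18.75°: sin φ sin δ = -0.3078, cos φ cos δ cos H = 0.4167, so cos θ_z = 0.1089.
Top-of-atmosphere irradiance = S₀ (d̄/d)² cos θ_z = 1367 × 1.0255 × 0.1089 = 152.66 W/m².

153 W/m²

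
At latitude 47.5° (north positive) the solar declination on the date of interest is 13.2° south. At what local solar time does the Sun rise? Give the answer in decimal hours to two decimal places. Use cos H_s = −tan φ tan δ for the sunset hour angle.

6.99 h

−tan φ tan δ = −(1.0913)(-0.2345) = 0.2559; H_s = arccos(0.2559) = 75.17°.
Sunrise is at 12 − H_s/15 = 12 − 5.011 = 6.989 h local solar time.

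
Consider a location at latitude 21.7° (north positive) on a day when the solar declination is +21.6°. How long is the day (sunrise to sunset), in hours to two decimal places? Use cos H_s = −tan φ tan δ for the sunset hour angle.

The sunset hour angle satisfies cos H_s = −tan φ tan δ = -0.1576, giving H_s = 99.07°.
Day length = 2 H_s / 15° h⁻¹ = 198.14° / 15 = 13.209 h.

13.21 hours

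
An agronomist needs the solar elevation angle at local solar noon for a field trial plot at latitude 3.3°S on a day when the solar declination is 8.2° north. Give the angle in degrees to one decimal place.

At local solar noon the hour angle is zero, so the elevation is 90° − |φ − δ| = 90° − |-3.3° − (8.2°)| = 90° − 11.5° = 78.5°.

78.5°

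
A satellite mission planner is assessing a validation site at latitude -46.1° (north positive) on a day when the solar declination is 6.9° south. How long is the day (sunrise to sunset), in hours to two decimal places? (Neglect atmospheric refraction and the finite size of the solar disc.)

12.96 hours

−tan φ tan δ = −(-1.0392)(-0.1210) = -0.1257; H_s = arccos(-0.1257) = 97.22°.
Day length = 2 H_s / 15° h⁻¹ = 194.44° / 15 = 12.963 h.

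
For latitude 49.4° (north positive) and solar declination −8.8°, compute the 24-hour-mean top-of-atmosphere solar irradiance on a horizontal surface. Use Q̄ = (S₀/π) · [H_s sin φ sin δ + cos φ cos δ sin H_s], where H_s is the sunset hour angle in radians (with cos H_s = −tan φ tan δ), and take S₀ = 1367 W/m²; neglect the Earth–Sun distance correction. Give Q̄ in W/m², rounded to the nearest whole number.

−tan φ tan δ = −(1.1667)(-0.1548) = 0.1806; H_s = arccos(0.1806) = 79.60°. In radians, H_s = 1.3893.
H_s sin φ sin δ = 1.3893 × 0.7593 × -0.1530 = -0.1614.
cos φ cos δ sin H_s = 0.6508 × 0.9882 × 0.9836 = 0.6326.
Q̄ = (1367/π) × (-0.1614 + 0.6326) = 435.13 × 0.4712 = 205.03 W/m².

205 W/m²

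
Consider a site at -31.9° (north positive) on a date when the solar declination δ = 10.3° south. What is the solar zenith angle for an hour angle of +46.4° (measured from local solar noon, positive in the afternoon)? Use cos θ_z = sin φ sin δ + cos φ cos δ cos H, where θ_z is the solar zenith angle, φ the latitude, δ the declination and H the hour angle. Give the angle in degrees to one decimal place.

47.9°

cos θ_z = sin(-31.9°) sin(-10.3°) + cos(-31.9°) cos(-10.3°) cos(46.40°) = 0.0945 + 0.5760 = 0.6705.
θ_z = arccos(0.6705) = 47.89°.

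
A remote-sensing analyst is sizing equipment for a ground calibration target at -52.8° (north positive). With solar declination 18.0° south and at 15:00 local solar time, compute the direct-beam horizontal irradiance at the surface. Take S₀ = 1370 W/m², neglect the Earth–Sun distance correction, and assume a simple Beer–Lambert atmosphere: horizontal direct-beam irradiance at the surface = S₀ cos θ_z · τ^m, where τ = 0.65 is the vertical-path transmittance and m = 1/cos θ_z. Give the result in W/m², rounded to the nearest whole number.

462 W/m²

Hour angle H = 15° × (15 − 12) = 45.00°.
With φ = -52.8°, δ = -18.0°, H = 45.00°: sin φ sin δ = 0.2461, cos φ cos δ cos H = 0.4066, so cos θ_z = 0.6527.
Air mass m = 1/cos θ_z = 1/0.6527 = 1.532; τ^m = 0.65^1.532 = 0.5169.
Surface direct beam = 1370 × 0.6527 × 0.5169 = 462.21 W/m².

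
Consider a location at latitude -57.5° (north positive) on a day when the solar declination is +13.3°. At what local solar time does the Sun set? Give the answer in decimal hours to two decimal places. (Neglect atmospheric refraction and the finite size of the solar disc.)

−tan φ tan δ = −(-1.5697)(0.2364) = 0.3711; H_s = arccos(0.3711) = 68.22°.
Sunset is at 12 + H_s/15 = 12 + 4.548 = 16.548 h local solar time.

16.55 h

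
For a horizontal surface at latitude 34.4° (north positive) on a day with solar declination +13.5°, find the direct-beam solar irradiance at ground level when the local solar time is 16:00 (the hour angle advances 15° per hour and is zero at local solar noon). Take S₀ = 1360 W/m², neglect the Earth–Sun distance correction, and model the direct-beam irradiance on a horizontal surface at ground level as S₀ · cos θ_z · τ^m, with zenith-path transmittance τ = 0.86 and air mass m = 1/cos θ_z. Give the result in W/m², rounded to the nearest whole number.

546 W/m²

Hour angle H = 15° × (16 − 12) = 60.00°.
With φ = 34.4°, δ = 13.5°, H = 60.00°: sin φ sin δ = 0.1319, cos φ cos δ cos H = 0.4012, so cos θ_z = 0.5331.
Air mass m = 1/cos θ_z = 1/0.5331 = 1.876; τ^m = 0.86^1.876 = 0.7536.
Surface direct beam = 1360 × 0.5331 × 0.7536 = 546.37 W/m².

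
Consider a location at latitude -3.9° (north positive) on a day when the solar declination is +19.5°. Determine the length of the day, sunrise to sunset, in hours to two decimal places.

11.82 hours

cos H_s = −tan(-3.9°) · tan(19.5°) = 0.0241, so H_s = arccos(0.0241) = 88.62°.
Day length = 2 H_s / 15° h⁻¹ = 177.24° / 15 = 11.816 h.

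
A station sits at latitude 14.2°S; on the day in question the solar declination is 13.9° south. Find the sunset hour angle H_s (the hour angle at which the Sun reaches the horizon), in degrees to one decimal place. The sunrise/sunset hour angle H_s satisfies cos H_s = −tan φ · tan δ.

−tan φ tan δ = −(-0.2530)(-0.2475) = -0.0626; H_s = arccos(-0.0626) = 93.59°.

93.6°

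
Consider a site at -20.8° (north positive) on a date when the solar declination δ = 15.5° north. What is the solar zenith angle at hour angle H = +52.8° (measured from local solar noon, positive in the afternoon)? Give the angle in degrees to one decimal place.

With φ = -20.8°, δ = 15.5°, H = 52.80°: sin φ sin δ = -0.0949, cos φ cos δ cos H = 0.5446, so cos θ_z = 0.4497.
θ_z = arccos(0.4497) = 63.28°.

63.3°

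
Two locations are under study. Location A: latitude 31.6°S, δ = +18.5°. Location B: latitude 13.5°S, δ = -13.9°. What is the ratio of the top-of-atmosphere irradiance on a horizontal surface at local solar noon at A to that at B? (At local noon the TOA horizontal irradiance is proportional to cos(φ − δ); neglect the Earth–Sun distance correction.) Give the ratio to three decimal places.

0.641

A: cos θ_z = cos(-31.6° − (18.5°)) = 0.6414.
B: cos θ_z = cos(-13.5° − (-13.9°)) = 1.0000.
Ratio A/B = 0.6414 / 1.0000 = 0.6414.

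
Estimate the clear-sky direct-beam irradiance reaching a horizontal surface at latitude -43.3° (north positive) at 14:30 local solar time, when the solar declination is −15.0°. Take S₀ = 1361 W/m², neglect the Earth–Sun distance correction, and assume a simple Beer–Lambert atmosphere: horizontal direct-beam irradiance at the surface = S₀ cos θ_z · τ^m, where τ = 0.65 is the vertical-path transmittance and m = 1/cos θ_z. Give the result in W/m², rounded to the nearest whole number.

557 W/m²

Hour angle H = 15° × (14.5 − 12) = 37.50°.
With φ = -43.3°, δ = -15.0°, H = 37.50°: sin φ sin δ = 0.1775, cos φ cos δ cos H = 0.5577, so cos θ_z = 0.7352.
Air mass m = 1/cos θ_z = 1/0.7352 = 1.360; τ^m = 0.65^1.360 = 0.5566.
Surface direct beam = 1361 × 0.7352 × 0.5566 = 556.94 W/m².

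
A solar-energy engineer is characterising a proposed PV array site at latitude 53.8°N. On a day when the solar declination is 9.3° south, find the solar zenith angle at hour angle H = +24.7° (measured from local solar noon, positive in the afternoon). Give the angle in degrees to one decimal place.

66.5°

cos θ_z = sin(53.8°) sin(-9.3°) + cos(53.8°) cos(-9.3°) cos(24.70°) = -0.1304 + 0.5295 = 0.3991.
θ_z = arccos(0.3991) = 66.48°.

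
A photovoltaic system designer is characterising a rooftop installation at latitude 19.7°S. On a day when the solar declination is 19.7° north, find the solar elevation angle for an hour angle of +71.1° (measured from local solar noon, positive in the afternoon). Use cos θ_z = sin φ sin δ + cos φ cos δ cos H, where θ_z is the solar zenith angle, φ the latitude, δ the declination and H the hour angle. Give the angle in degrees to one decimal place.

With φ = -19.7°, δ = 19.7°, H = 71.10°: sin φ sin δ = -0.1136, cos φ cos δ cos H = 0.2871, so cos θ_z = 0.1735.
θ_z = arccos(0.1735) = 80.01°, so the elevation is 90° − 80.01° = 9.99°.

10.0°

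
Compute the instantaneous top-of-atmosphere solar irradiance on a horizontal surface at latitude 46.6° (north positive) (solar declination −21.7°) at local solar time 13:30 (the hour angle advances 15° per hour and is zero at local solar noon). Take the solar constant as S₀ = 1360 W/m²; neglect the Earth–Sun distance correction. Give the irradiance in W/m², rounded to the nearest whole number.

Hour angle H = 15° × (13.5 − 12) = 22.50°.
cos θ_z = sin(46.6°) sin(-21.7°) + cos(46.6°) cos(-21.7°) cos(22.50°) = -0.2686 + 0.5898 = 0.3212.
Top-of-atmosphere irradiance = S₀ cos θ_z = 1360 × 0.3212 = 436.83 W/m².

437 W/m²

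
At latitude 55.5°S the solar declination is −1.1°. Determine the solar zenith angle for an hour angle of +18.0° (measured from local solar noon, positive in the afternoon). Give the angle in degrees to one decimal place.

With φ = -55.5°, δ = -1.1°, H = 18.00°: sin φ sin δ = 0.0158, cos φ cos δ cos H = 0.5386, so cos θ_z = 0.5544.
θ_z = arccos(0.5544) = 56.33°.

56.3°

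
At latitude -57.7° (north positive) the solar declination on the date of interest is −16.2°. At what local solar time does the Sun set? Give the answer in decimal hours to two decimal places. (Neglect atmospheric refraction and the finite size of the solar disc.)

19.82 h

−tan φ tan δ = −(-1.5818)(-0.2905) = -0.4595; H_s = arccos(-0.4595) = 117.35°.
Sunset is at 12 + H_s/15 = 12 + 7.823 = 19.823 h local solar time.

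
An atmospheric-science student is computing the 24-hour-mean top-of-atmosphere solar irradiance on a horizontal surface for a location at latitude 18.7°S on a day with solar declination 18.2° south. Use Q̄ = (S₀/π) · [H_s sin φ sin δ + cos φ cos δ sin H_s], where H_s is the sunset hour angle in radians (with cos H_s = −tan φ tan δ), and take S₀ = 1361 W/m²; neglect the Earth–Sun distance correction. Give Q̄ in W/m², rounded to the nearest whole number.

The sunset hour angle satisfies cos H_s = −tan φ tan δ = -0.1113, giving H_s = 96.39°. In radians, H_s = 1.6823.
H_s sin φ sin δ = 1.6823 × -0.3206 × -0.3123 = 0.1684.
cos φ cos δ sin H_s = 0.9472 × 0.9500 × 0.9938 = 0.8943.
Q̄ = (1361/π) × (0.1684 + 0.8943) = 433.22 × 1.0627 = 460.38 W/m².

460 W/m²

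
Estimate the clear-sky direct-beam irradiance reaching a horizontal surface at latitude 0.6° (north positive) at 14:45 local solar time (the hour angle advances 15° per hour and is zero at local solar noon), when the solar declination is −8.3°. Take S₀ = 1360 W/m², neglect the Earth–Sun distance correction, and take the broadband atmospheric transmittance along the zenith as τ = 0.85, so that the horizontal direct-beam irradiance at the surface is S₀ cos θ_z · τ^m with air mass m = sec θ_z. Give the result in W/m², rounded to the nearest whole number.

811 W/m²

Hour angle H = 15° × (14.75 − 12) = 41.25°.
cos θ_z = sin φ sin δ + cos φ cos δ cos H = (0.0105)(-0.1444) + (0.9999)(0.9895)(0.7518) = 0.7423.
Air mass m = 1/cos θ_z = 1/0.7423 = 1.347; τ^m = 0.85^1.347 = 0.8034.
Surface direct beam = 1360 × 0.7423 × 0.8034 = 811.05 W/m².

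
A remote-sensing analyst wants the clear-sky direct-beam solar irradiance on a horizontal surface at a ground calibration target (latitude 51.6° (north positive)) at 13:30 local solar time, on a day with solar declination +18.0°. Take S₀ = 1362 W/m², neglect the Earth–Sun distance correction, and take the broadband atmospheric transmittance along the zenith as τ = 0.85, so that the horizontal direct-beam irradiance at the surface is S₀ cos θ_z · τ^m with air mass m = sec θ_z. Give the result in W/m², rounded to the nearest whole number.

Hour angle H = 15° × (13.5 − 12) = 22.50°.
cos θ_z = sin(51.6°) sin(18.0°) + cos(51.6°) cos(18.0°) cos(22.50°) = 0.2422 + 0.5458 = 0.7880.
Air mass m = 1/cos θ_z = 1/0.7880 = 1.269; τ^m = 0.85^1.269 = 0.8136.
Surface direct beam = 1362 × 0.7880 × 0.8136 = 873.20 W/m².

873 W/m²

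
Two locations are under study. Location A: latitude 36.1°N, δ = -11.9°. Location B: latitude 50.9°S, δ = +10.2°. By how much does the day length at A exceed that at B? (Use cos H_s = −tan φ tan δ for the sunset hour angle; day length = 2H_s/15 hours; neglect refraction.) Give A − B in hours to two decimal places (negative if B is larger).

+0.53 h

A: H_s = arccos(−tan 36.1° · tan -11.9°) = 81.16°, so 2H_s/15 = 10.8213 h.
B: H_s = arccos(−tan -50.9° · tan 10.2°) = 77.21°, so 2H_s/15 = 10.2947 h.
A − B = 10.8213 − 10.2947 = 0.5266 h.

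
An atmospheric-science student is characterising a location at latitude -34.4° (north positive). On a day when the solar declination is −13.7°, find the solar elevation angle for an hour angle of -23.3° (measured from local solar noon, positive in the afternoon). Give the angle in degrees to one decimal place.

cos θ_z = sin φ sin δ + cos φ cos δ cos H = (-0.5650)(-0.2368) + (0.8251)(0.9715)(0.9184) = 0.8700.
θ_z = arccos(0.8700) = 29.54°, so the elevation is 90° − 29.54° = 60.46°.

60.5°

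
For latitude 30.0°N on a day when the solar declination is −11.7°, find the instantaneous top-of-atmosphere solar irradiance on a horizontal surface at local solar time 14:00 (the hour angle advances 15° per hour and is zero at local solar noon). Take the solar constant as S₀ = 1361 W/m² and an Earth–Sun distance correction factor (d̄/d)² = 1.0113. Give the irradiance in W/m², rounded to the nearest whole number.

871 W/m²

Hour angle H = 15° × (14 − 12) = 30.00°.
cos θ_z = sin(30.0°) sin(-11.7°) + cos(30.0°) cos(-11.7°) cos(30.00°) = -0.1014 + 0.7344 = 0.6330.
Top-of-atmosphere irradiance = S₀ (d̄/d)² cos θ_z = 1361 × 1.0113 × 0.6330 = 871.25 W/m².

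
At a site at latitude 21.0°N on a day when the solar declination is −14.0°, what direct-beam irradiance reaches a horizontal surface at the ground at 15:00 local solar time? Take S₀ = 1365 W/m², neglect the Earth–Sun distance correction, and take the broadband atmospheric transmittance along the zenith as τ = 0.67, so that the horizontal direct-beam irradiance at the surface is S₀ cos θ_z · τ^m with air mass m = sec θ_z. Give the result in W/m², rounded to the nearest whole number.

Hour angle H = 15° × (15 − 12) = 45.00°.
cos θ_z = sin φ sin δ + cos φ cos δ cos H = (0.3584)(-0.2419) + (0.9336)(0.9703)(0.7071) = 0.5538.
Air mass m = 1/cos θ_z = 1/0.5538 = 1.806; τ^m = 0.67^1.806 = 0.4852.
Surface direct beam = 1365 × 0.5538 × 0.4852 = 366.78 W/m².

367 W/m²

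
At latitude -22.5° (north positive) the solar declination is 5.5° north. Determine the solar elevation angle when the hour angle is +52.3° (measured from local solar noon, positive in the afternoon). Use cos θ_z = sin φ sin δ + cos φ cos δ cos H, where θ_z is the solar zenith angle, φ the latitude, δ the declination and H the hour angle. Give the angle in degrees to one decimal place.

cos θ_z = sin(-22.5°) sin(5.5°) + cos(-22.5°) cos(5.5°) cos(52.30°) = -0.0367 + 0.5624 = 0.5257.
θ_z = arccos(0.5257) = 58.28°, so the elevation is 90° − 58.28° = 31.72°.

31.7°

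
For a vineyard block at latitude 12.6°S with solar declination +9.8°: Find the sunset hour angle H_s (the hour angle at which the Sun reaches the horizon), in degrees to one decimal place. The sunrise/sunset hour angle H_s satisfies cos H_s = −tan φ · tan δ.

cos H_s = −tan(-12.6°) · tan(9.8°) = 0.0386, so H_s = arccos(0.0386) = 87.79°.

87.8°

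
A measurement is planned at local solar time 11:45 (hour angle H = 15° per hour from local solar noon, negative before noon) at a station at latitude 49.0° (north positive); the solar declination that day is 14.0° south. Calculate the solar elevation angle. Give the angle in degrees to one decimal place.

Hour angle H = 15° × (11.75 − 12) = -3.75°.
cos θ_z = sin φ sin δ + cos φ cos δ cos H = (0.7547)(-0.2419) + (0.6561)(0.9703)(0.9979) = 0.4527.
θ_z = arccos(0.4527) = 63.08°, so the elevation is 90° − 63.08° = 26.92°.

26.9°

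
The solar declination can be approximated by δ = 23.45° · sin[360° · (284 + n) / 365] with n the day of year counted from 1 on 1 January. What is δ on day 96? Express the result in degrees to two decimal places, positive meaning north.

+5.99°

360 × (284 + 96) / 365 = 374.795°; sin(374.795°) = 0.2554.
δ = 23.45 × 0.2554 = 5.989° ≈ +5.99°.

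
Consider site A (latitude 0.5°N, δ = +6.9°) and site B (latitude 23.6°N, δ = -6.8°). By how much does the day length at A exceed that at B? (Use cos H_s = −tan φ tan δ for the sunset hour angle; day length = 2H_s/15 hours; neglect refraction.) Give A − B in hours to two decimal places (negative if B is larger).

A: H_s = arccos(−tan 0.5° · tan 6.9°) = 90.06°, so 2H_s/15 = 12.0080 h.
B: H_s = arccos(−tan 23.6° · tan -6.8°) = 87.01°, so 2H_s/15 = 11.6013 h.
A − B = 12.0080 − 11.6013 = 0.4067 h.

+0.41 h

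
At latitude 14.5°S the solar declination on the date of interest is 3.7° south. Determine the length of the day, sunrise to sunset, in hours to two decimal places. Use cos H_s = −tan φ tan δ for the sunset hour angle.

12.13 hours

cos H_s = −tan(-14.5°) · tan(-3.7°) = -0.0167, so H_s = arccos(-0.0167) = 90.96°.
Day length = 2 H_s / 15° h⁻¹ = 181.92° / 15 = 12.128 h.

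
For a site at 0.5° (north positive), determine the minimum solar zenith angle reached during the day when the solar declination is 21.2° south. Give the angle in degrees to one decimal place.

21.7°

At local solar noon the hour angle is zero, so the zenith angle is |φ − δ| = |0.5° − (-21.2°)| = 21.7°.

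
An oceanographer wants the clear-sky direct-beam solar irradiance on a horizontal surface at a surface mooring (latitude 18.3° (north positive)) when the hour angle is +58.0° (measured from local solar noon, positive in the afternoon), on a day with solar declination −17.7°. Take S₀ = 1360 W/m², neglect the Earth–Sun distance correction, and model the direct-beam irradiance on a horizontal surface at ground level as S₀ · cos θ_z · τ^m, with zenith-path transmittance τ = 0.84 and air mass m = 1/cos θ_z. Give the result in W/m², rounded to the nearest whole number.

cos θ_z = sin φ sin δ + cos φ cos δ cos H = (0.3140)(-0.3040) + (0.9494)(0.9527)(0.5299) = 0.3838.
Air mass m = 1/cos θ_z = 1/0.3838 = 2.606; τ^m = 0.84^2.606 = 0.6349.
Surface direct beam = 1360 × 0.3838 × 0.6349 = 331.40 W/m².

331 W/m²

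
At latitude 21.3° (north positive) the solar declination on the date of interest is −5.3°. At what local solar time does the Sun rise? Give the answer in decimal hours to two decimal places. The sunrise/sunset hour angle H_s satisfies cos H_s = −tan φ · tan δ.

6.14 h

cos H_s = −tan(21.3°) · tan(-5.3°) = 0.0362, so H_s = arccos(0.0362) = 87.93°.
Sunrise is at 12 − H_s/15 = 12 − 5.862 = 6.138 h local solar time.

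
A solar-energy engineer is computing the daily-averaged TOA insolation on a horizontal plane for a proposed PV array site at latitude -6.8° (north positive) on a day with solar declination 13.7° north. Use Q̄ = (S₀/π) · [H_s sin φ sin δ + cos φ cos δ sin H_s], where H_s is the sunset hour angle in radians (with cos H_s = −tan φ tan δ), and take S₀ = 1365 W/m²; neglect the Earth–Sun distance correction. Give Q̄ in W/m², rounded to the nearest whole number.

The sunset hour angle satisfies cos H_s = −tan φ tan δ = 0.0291, giving H_s = 88.33°. In radians, H_s = 1.5416.
H_s sin φ sin δ = 1.5416 × -0.1184 × 0.2368 = -0.0432.
cos φ cos δ sin H_s = 0.9930 × 0.9715 × 0.9996 = 0.9643.
Q̄ = (1365/π) × (-0.0432 + 0.9643) = 434.49 × 0.9211 = 400.21 W/m².

400 W/m²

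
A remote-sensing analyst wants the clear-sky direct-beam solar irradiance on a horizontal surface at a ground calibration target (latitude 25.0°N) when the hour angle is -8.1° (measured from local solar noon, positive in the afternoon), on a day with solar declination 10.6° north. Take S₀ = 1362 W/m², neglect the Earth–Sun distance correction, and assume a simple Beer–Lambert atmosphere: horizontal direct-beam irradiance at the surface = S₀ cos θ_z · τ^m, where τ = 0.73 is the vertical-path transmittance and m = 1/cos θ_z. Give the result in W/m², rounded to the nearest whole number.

cos θ_z = sin(25.0°) sin(10.6°) + cos(25.0°) cos(10.6°) cos(-8.10°) = 0.0777 + 0.8820 = 0.9597.
Air mass m = 1/cos θ_z = 1/0.9597 = 1.042; τ^m = 0.73^1.042 = 0.7204.
Surface direct beam = 1362 × 0.9597 × 0.7204 = 941.64 W/m².

942 W/m²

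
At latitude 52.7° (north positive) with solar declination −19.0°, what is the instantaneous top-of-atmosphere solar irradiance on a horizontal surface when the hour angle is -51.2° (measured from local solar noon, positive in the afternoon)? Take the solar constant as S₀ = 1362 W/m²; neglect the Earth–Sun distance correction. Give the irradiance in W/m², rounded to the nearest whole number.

136 W/m²

cos θ_z = sin φ sin δ + cos φ cos δ cos H = (0.7955)(-0.3256) + (0.6060)(0.9455)(0.6266) = 0.1000.
Top-of-atmosphere irradiance = S₀ cos θ_z = 1362 × 0.1000 = 136.20 W/m².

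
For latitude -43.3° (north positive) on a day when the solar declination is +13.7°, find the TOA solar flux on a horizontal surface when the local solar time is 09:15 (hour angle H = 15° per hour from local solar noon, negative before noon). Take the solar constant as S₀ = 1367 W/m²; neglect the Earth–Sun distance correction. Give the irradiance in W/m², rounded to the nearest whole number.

505 W/m²

Hour angle H = 15° × (9.25 − 12) = -41.25°.
With φ = -43.3°, δ = 13.7°, H = -41.25°: sin φ sin δ = -0.1624, cos φ cos δ cos H = 0.5316, so cos θ_z = 0.3692.
Top-of-atmosphere irradiance = S₀ cos θ_z = 1367 × 0.3692 = 504.70 W/m².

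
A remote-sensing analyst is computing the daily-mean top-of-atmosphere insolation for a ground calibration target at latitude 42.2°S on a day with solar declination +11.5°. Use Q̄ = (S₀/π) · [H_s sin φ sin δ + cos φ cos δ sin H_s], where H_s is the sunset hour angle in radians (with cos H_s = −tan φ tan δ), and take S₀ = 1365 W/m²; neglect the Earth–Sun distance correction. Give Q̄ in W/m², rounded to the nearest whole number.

229 W/m²

−tan φ tan δ = −(-0.9067)(0.2035) = 0.1845; H_s = arccos(0.1845) = 79.37°. In radians, H_s = 1.3853.
H_s sin φ sin δ = 1.3853 × -0.6717 × 0.1994 = -0.1855.
cos φ cos δ sin H_s = 0.7408 × 0.9799 × 0.9828 = 0.7134.
Q̄ = (1365/π) × (-0.1855 + 0.7134) = 434.49 × 0.5279 = 229.37 W/m².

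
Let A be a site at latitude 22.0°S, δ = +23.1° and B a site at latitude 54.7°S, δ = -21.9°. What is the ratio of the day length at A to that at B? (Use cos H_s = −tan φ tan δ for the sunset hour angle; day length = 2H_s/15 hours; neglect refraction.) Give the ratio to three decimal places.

A: H_s = arccos(−tan -22.0° · tan 23.1°) = 80.08°, so 2H_s/15 = 10.6773 h.
B: H_s = arccos(−tan -54.7° · tan -21.9°) = 124.59°, so 2H_s/15 = 16.6120 h.
Ratio A/B = 10.6773 / 16.6120 = 0.6427.

0.643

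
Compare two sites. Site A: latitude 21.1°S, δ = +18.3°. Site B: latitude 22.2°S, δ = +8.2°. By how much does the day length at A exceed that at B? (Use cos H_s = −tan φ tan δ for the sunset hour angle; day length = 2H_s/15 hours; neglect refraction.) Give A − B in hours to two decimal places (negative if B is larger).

A: H_s = arccos(−tan -21.1° · tan 18.3°) = 82.67°, so 2H_s/15 = 11.0227 h.
B: H_s = arccos(−tan -22.2° · tan 8.2°) = 86.63°, so 2H_s/15 = 11.5507 h.
A − B = 11.0227 − 11.5507 = -0.5280 h.

-0.53 h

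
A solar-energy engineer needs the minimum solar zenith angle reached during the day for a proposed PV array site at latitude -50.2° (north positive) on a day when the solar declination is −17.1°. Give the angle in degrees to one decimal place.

33.1°

At local solar noon the hour angle is zero, so the zenith angle is |φ − δ| = |-50.2° − (-17.1°)| = 33.1°.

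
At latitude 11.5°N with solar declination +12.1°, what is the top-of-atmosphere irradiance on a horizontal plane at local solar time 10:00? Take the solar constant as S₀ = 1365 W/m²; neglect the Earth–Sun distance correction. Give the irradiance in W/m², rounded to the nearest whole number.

Hour angle H = 15° × (10 − 12) = -30.00°.
With φ = 11.5°, δ = 12.1°, H = -30.00°: sin φ sin δ = 0.0418, cos φ cos δ cos H = 0.8298, so cos θ_z = 0.8716.
Top-of-atmosphere irradiance = S₀ cos θ_z = 1365 × 0.8716 = 1189.73 W/m².

1190 W/m²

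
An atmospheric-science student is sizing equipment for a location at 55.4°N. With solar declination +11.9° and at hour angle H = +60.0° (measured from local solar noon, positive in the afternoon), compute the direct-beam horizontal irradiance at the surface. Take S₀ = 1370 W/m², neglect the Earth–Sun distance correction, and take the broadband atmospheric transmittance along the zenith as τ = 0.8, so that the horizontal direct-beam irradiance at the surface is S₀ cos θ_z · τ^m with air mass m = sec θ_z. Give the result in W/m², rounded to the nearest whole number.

372 W/m²

cos θ_z = sin(55.4°) sin(11.9°) + cos(55.4°) cos(11.9°) cos(60.00°) = 0.1697 + 0.2778 = 0.4475.
Air mass m = 1/cos θ_z = 1/0.4475 = 2.235; τ^m = 0.8^2.235 = 0.6073.
Surface direct beam = 1370 × 0.4475 × 0.6073 = 372.32 W/m².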